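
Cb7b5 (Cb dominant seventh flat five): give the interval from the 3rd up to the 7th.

Cb7b5: Cb–Eb–Gbb–Bbb.
The 3rd is Eb and the 7th is Bbb.
From Eb to Bbb: 6 semitones over a fifth = diminished.
That tritone between 3rd and 7th is what gives the dominant seventh its pull toward resolution.

diminished 5th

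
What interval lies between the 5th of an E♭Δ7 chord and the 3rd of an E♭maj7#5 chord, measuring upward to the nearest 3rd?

E♭Δ7 has B♭ as its 5th, and E♭maj7#5 has G as its 3rd.
From B♭ to G is 9 semitones, exactly the major sixth.

major 6th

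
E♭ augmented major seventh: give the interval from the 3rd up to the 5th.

E♭ augmented major seventh is spelled E♭-G-B-D.
The 3rd is G and the 5th is B.
From G to B is 4 semitones, exactly the major third.

M3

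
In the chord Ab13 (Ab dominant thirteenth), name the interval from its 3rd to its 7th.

Ab13 is spelled Ab–C–Eb–Gb–Bb–F.
So we need the interval from C up to Gb.
From C to Gb: 6 semitones over a fifth = diminished.
This 3–7 tritone is the characteristic tension at the heart of the dominant sound.

diminished fifth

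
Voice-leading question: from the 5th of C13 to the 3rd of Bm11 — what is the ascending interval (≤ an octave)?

P5

C13 has G as its 5th, and Bm11 has D as its 3rd.
From G to D is 7 semitones, exactly the perfect fifth.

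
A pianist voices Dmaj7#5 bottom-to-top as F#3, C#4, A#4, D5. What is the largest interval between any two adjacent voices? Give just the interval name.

Adjacent intervals: F#3→C#4 = perfect fifth; C#4→A#4 = major sixth; A#4→D5 = diminished fourth.
The largest is C#4 to A#4, a major sixth (9 semitones).

major sixth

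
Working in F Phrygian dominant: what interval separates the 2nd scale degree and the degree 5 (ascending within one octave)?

augmented fourth

Spelling F Phrygian dominant: F Gb A Bb C Db Eb.
2nd scale degree = Gb; 5th scale degree = C.
Gb up to C is 6 semitones, a half step wider than a perfect fourth, so the interval is augmented.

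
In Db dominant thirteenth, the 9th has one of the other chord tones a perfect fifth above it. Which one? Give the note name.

Db13 is spelled Db F Ab Cb Eb Bb.
The 9th is Eb. A perfect fifth above Eb is Bb.
Bb is the chord's 13th.

Bb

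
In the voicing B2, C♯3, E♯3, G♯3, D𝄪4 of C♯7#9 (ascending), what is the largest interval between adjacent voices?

Adjacent intervals: B2→C♯3 = major second; C♯3→E♯3 = major third; E♯3→G♯3 = minor third; G♯3→D𝄪4 = augmented fifth.
The largest is G♯3 to D𝄪4, an augmented fifth (8 semitones).

augmented fifth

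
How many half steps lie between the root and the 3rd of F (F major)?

The chord tones of F major are F–A–C.
F to A is a major third: 4 semitones.

4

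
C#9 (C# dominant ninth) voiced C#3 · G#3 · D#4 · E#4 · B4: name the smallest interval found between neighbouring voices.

major second

Adjacent intervals: C#3→G#3 = perfect fifth; G#3→D#4 = perfect fifth; D#4→E#4 = major second; E#4→B4 = diminished fifth.
The smallest is D#4 to E#4, a major second (2 semitones).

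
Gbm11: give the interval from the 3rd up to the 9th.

M7

Spelling the chord: Gb Bbb Db Fb Ab Cb.
3rd = Bbb; 9th = Ab.
Counting 7 letters and 11 half steps from Bbb gives a major seventh.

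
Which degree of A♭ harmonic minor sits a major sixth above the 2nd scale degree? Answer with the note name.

G

The scale is A♭ B♭ C♭ D♭ E♭ F♭ G.
The 2nd scale degree is B♭; a major sixth above that is G — scale degree 7.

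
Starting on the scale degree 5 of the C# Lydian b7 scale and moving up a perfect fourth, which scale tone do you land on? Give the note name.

C#

The scale is C# D# E# F## G# A# B.
The scale degree 5 is G#; a perfect fourth above that is C# — scale degree 1.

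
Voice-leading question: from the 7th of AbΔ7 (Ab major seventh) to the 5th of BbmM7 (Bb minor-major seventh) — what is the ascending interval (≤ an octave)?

minor seventh

The 7th of AbΔ7 (Ab major seventh) is G; the 5th of BbmM7 (Bb minor-major seventh) is F.
G up to F is 10 semitones, a half step narrower than a major seventh, so the interval is minor.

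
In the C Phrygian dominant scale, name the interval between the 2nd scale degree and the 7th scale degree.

The scale runs C Db E F G Ab Bb.
The 2nd scale degree is Db and the 7th scale degree is Bb.
Counting 6 letters and 9 half steps from Db gives a major sixth.

major 6th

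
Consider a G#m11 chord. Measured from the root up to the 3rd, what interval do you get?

The chord tones of G# minor eleventh are G#-B-D#-F#-A#-C#.
Root = G#; 3rd = B.
From G# to B: 3 semitones over a third = minor.

minor third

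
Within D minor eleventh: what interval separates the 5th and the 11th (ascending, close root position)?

minor 7th

Dm11 is spelled D–F–A–C–E–G.
The 5th is A and the 11th is G.
7 letter names make it a seventh; at 10 semitones (a half step narrower than major) the quality is minor.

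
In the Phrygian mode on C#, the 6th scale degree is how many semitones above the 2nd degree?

The scale is C# D E F# G# A B.
D up to A is a perfect fifth — 7 semitones.

7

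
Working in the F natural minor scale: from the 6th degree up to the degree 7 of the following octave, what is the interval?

major ninth

The scale runs F G Ab Bb C Db Eb.
That puts Db below Eb.
Counting 9 letters and 14 half steps from Db gives a major ninth.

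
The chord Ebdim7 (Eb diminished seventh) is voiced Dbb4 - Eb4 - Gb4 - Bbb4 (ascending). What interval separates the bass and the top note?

major 6th

The outer voices are Dbb4 and Bbb4.
Dbb up to Bbb spans 6 letter names and 9 semitones — a major sixth.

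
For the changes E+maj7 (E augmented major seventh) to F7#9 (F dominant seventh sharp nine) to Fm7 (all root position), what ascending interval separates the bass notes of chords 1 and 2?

minor second

The roots are E and F.
E up to F is 1 semitone, a half step narrower than a major second, so the interval is minor.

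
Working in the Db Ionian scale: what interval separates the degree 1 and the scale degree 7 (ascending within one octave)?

major seventh

The scale runs Db Eb F Gb Ab Bb C.
So we need the interval from Db up to C.
From Db to C is 11 semitones, exactly the major seventh.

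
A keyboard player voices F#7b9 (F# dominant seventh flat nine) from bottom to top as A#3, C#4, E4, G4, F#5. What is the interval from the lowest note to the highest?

The outer voices are A#3 and F#5.
13 letter names make it a thirteenth; at 20 semitones (a half step narrower than major) the quality is minor.

m13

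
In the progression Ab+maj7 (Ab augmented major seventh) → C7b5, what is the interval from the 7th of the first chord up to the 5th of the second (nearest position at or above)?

Ab+maj7 (Ab augmented major seventh) has G as its 7th, and C7b5 has Gb as its 5th.
8 letter names make it an octave; at 11 semitones (a half step narrower than perfect) the quality is diminished.

diminished 8th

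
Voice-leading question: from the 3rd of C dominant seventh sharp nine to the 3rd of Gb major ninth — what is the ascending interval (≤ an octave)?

diminished fifth

The 3rd of C dominant seventh sharp nine is E; the 3rd of Gb major ninth is Bb.
E up to Bb is 6 semitones, a half step narrower than a perfect fifth, so the interval is diminished.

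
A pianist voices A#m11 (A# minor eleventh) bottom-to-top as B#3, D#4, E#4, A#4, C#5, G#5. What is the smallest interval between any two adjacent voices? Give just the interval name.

Adjacent intervals: B#3→D#4 = minor third; D#4→E#4 = major second; E#4→A#4 = perfect fourth; A#4→C#5 = minor third; C#5→G#5 = perfect fifth.
The smallest is D#4 to E#4, a major second (2 semitones).

M2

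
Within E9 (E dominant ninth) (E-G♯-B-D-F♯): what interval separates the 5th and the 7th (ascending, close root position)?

minor third

So we need the interval from B up to D.
From B to D: 3 semitones over a third = minor.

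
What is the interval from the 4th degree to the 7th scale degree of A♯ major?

A♯ major: A♯ B♯ C𝄪 D♯ E♯ F𝄪 G𝄪.
So we need the interval from D♯ up to G𝄪.
From D♯ to G𝄪: 6 semitones over a fourth = augmented.

augmented fourth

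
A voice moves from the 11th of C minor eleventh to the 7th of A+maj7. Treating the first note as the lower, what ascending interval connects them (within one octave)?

A2

C minor eleventh has F as its 11th, and A+maj7 has G# as its 7th.
From F to G#: 3 semitones over a second = augmented.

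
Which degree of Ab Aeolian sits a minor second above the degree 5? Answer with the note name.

Fb

The scale is Ab Bb Cb Db Eb Fb Gb.
The degree 5 is Eb; a minor second above that is Fb — scale degree 6.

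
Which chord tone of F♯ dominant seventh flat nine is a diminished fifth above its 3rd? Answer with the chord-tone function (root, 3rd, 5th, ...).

7th

The chord tones of F♯ dominant seventh flat nine are F♯ A♯ C♯ E G.
The 3rd is A♯. A diminished fifth above A♯ is E.
E is the chord's 7th.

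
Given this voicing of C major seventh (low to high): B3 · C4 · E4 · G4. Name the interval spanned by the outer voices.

The outer voices are B3 and G4.
6 letter names make it a sixth; at 8 semitones (a half step narrower than major) the quality is minor.

minor sixth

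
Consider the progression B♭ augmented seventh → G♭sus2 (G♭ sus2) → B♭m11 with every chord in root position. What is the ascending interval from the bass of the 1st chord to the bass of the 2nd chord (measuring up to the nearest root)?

The roots are B♭ and G♭.
6 letter names make it a sixth; at 8 semitones (a half step narrower than major) the quality is minor.

minor sixth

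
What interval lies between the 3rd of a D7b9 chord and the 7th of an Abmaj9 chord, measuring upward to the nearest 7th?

minor second

D7b9 has F# as its 3rd, and Abmaj9 has G as its 7th.
F# up to G is 1 semitone, a half step narrower than a major second, so the interval is minor.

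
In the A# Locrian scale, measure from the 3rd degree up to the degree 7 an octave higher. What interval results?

Spelling the A# Locrian scale: A# B C# D# E F# G#.
The 3rd degree is C# and the 7th degree (up an octave) is G#.
From C# to G# is 19 semitones, exactly the perfect twelfth.

P12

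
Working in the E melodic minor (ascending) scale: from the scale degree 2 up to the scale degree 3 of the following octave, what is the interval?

minor ninth

The scale runs E F♯ G A B C♯ D♯.
So we need the interval from F♯ up to G.
9 letter names make it a ninth; at 13 semitones (a half step narrower than major) the quality is minor.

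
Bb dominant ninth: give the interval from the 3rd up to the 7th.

d5

Spelling the chord: Bb–D–F–Ab–C.
3rd = D; 7th = Ab.
D up to Ab is 6 semitones, a half step narrower than a perfect fifth, so the interval is diminished.
That tritone between 3rd and 7th is what gives the dominant seventh its pull toward resolution.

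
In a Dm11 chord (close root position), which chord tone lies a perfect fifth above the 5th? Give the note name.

E

The chord tones of Dm11 (D minor eleventh) are D–F–A–C–E–G.
The 5th is A. A perfect fifth above A is E.
E is the chord's 9th.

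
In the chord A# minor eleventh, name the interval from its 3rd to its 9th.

major seventh

A#m11 (A# minor eleventh) is spelled A#-C#-E#-G#-B#-D#.
So we need the interval from C# up to B#.
From C# to B# is 11 semitones, exactly the major seventh.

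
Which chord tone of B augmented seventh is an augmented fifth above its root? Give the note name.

Spelling the chord: B-D#-F##-A.
The root is B. An augmented fifth above B is F##.
F## is the chord's 5th.

F##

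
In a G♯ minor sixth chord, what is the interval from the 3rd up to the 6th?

G♯ minor sixth is spelled G♯ B D♯ E♯.
The 3rd is B and the 6th is E♯.
B up to E♯ is 6 semitones, a half step wider than a perfect fourth, so the interval is augmented.

augmented fourth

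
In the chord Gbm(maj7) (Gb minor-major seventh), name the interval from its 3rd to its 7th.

augmented fifth

Gbm(maj7) is spelled Gb, Bbb, Db, F.
3rd = Bbb; 7th = F.
5 letter names make it a fifth; at 8 semitones (a half step wider than perfect) the quality is augmented.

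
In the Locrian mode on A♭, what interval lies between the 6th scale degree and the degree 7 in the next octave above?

major ninth

The scale runs A♭ B𝄫 C♭ D♭ E𝄫 F♭ G♭.
That puts F♭ below G♭.
Counting 9 letters and 14 half steps from F♭ gives a major ninth.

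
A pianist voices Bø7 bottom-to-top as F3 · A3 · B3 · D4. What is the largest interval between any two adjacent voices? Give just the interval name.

M3

Adjacent intervals: F3→A3 = major third; A3→B3 = major second; B3→D4 = minor third.
The largest is F3 to A3, a major third (4 semitones).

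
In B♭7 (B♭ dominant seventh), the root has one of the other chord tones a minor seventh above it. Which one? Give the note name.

Spelling the chord: B♭-D-F-A♭.
The root is B♭. A minor seventh above B♭ is A♭.
A♭ is the chord's 7th.

Ab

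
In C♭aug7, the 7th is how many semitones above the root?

The chord tones of C♭+7 are C♭ E♭ G B𝄫.
C♭ to B𝄫 is a minor seventh: 10 semitones.

10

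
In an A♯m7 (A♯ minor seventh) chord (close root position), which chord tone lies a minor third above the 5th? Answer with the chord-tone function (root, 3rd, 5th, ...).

A♯m7 is spelled A♯-C♯-E♯-G♯.
The 5th is E♯. A minor third above E♯ is G♯.
G♯ is the chord's 7th.

7th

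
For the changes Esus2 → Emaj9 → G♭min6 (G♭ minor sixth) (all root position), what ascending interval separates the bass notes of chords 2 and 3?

The roots are E and G♭.
E up to G♭ is 2 semitones, a whole step narrower than a major third, so the interval is diminished.

diminished third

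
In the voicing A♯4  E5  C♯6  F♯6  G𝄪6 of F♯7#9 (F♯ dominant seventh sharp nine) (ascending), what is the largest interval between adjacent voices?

Adjacent intervals: A♯4→E5 = diminished fifth; E5→C♯6 = major sixth; C♯6→F♯6 = perfect fourth; F♯6→G𝄪6 = augmented second.
The largest is E5 to C♯6, a major sixth (9 semitones).

major sixth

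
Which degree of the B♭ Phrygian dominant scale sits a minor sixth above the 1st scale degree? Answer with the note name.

Gb

The scale is B♭ C♭ D E♭ F G♭ A♭.
The 1st scale degree is B♭; a minor sixth above that is G♭ — scale degree 6.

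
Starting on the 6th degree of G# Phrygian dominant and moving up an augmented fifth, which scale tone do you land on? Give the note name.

The scale is G# A B# C# D# E F#.
The 6th degree is E; an augmented fifth above that is B# — scale degree 3.

B#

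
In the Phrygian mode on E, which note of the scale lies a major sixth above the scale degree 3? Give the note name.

The scale is E F G A B C D.
The scale degree 3 is G; a major sixth above that is E — scale degree 1.

E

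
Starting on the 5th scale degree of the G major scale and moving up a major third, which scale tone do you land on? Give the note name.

F#

The scale is G A B C D E F♯.
The 5th scale degree is D; a major third above that is F♯ — scale degree 7.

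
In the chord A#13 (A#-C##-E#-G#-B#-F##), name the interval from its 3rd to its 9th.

minor 7th

The 3rd is C## and the 9th is B#.
7 letter names make it a seventh; at 10 semitones (a half step narrower than major) the quality is minor.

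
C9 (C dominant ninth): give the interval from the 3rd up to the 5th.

minor third

The chord tones of C9 are C–E–G–Bb–D.
That puts E below G.
3 letter names make it a third; at 3 semitones (a half step narrower than major) the quality is minor.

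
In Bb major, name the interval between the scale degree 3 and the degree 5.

m3

The scale runs Bb C D Eb F G A.
Scale degree 3 = D; 5th scale degree = F.
D up to F is 3 semitones, a half step narrower than a major third, so the interval is minor.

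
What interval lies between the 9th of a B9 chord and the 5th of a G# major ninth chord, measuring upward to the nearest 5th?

The 9th of B9 is C#; the 5th of G# major ninth is D#.
C# up to D# spans 2 letter names and 2 semitones — a major second.

major second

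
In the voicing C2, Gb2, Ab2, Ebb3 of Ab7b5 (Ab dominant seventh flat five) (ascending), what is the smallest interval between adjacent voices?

M2

Adjacent intervals: C2→Gb2 = diminished fifth; Gb2→Ab2 = major second; Ab2→Ebb3 = diminished fifth.
The smallest is Gb2 to Ab2, a major second (2 semitones).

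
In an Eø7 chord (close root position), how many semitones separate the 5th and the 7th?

Em7b5 (E half-diminished seventh) is spelled E, G, B♭, D.
B♭ to D is a major third: 4 semitones.

4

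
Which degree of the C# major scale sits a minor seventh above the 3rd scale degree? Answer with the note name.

D#

The scale is C# D# E# F# G# A# B#.
The 3rd scale degree is E#; a minor seventh above that is D# — scale degree 2.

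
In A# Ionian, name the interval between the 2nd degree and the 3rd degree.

The scale runs A# B# C## D# E# F## G##.
2nd degree = B#; 3rd scale degree = C##.
From B# to C## is 2 semitones, exactly the major second.

major second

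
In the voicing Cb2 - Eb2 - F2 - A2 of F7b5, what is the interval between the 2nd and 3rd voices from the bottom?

major second

Those voices are Eb2 and F2.
Eb up to F spans 2 letter names and 2 semitones — a major second.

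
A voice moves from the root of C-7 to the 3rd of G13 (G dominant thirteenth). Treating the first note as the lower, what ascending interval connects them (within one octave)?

major 7th

C-7 has C as its root, and G13 (G dominant thirteenth) has B as its 3rd.
From C to B is 11 semitones, exactly the major seventh.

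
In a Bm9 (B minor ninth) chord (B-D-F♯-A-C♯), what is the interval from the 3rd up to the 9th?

So we need the interval from D up to C♯.
D up to C♯ spans 7 letter names and 11 semitones — a major seventh.

major seventh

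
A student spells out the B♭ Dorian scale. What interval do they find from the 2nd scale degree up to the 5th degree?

Spelling the B♭ Dorian scale: B♭ C D♭ E♭ F G A♭.
So we need the interval from C up to F.
From C to F is 5 semitones, exactly the perfect fourth.

perfect fourth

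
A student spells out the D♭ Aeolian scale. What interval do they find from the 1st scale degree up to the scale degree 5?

D♭ natural minor: D♭ E♭ F♭ G♭ A♭ B𝄫 C♭.
So we need the interval from D♭ up to A♭.
From D♭ to A♭ is 7 semitones, exactly the perfect fifth.

perfect 5th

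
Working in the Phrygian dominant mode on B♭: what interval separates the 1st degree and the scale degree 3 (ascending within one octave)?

Spelling the Phrygian dominant mode on B♭: B♭ C♭ D E♭ F G♭ A♭.
So we need the interval from B♭ up to D.
B♭ up to D spans 3 letter names and 4 semitones — a major third.

M3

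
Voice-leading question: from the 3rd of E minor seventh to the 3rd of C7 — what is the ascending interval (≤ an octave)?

major sixth

E minor seventh has G as its 3rd, and C7 has E as its 3rd.
G up to E spans 6 letter names and 9 semitones — a major sixth.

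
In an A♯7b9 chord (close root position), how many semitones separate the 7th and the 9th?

Spelling the chord: A♯ C𝄪 E♯ G♯ B.
G♯ to B is a minor third: 3 semitones.

3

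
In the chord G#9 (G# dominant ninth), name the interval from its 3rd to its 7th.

diminished fifth

The chord tones of G# dominant ninth are G#-B#-D#-F#-A#.
3rd = B#; 7th = F#.
From B# to F#: 6 semitones over a fifth = diminished.
This 3–7 tritone is the characteristic tension at the heart of the dominant sound.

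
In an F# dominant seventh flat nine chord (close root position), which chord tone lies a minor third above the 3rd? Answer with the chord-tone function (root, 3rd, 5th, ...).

F#7b9 (F# dominant seventh flat nine) is spelled F#, A#, C#, E, G.
The 3rd is A#. A minor third above A# is C#.
C# is the chord's 5th.

5th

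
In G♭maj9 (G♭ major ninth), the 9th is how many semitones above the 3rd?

Spelling the chord: G♭-B♭-D♭-F-A♭.
B♭ to A♭ is a minor seventh: 10 semitones.

10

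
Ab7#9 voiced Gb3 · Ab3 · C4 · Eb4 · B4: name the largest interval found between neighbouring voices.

augmented fifth

Adjacent intervals: Gb3→Ab3 = major second; Ab3→C4 = major third; C4→Eb4 = minor third; Eb4→B4 = augmented fifth.
The largest is Eb4 to B4, an augmented fifth (8 semitones).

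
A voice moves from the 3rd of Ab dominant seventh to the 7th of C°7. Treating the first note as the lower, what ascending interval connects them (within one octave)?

d7

Ab dominant seventh has C as its 3rd, and C°7 has Bbb as its 7th.
C up to Bbb is 9 semitones, a whole step narrower than a major seventh, so the interval is diminished.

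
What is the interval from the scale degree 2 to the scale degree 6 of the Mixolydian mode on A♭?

perfect fifth

A♭ mixolydian: A♭ B♭ C D♭ E♭ F G♭.
That puts B♭ below F.
Counting 5 letters and 7 half steps from B♭ gives a perfect fifth.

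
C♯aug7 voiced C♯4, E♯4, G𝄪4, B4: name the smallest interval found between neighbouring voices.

Adjacent intervals: C♯4→E♯4 = major third; E♯4→G𝄪4 = major third; G𝄪4→B4 = diminished third.
The smallest is G𝄪4 to B4, a diminished third (2 semitones).

diminished third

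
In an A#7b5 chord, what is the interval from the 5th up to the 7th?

The chord tones of A#7b5 are A# C## E G#.
So we need the interval from E up to G#.
From E to G# is 4 semitones, exactly the major third.

major third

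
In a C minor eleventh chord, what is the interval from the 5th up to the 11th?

minor seventh

The chord tones of Cm11 are C Eb G Bb D F.
The 5th is G and the 11th is F.
7 letter names make it a seventh; at 10 semitones (a half step narrower than major) the quality is minor.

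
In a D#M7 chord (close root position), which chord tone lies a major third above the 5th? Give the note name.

D# major seventh: D#–F##–A#–C##.
The 5th is A#. A major third above A# is C##.
C## is the chord's 7th.

C##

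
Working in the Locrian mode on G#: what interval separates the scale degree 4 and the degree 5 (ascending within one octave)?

The scale runs G# A B C# D E F#.
That puts C# below D.
2 letter names make it a second; at 1 semitone (a half step narrower than major) the quality is minor.

minor 2nd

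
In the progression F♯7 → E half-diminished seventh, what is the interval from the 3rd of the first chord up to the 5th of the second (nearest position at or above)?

The 3rd of F♯7 is A♯; the 5th of E half-diminished seventh is B♭.
From A♯ to B♭: 0 semitones over a second = diminished.

diminished second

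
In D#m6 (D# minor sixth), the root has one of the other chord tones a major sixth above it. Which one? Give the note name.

B#

D#min6 (D# minor sixth): D#–F#–A#–B#.
The root is D#. A major sixth above D# is B#.
B# is the chord's 6th.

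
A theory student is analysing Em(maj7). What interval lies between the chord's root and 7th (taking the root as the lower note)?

E minor-major seventh is spelled E G B D#.
So we need the interval from E up to D#.
Counting 7 letters and 11 half steps from E gives a major seventh.

major 7th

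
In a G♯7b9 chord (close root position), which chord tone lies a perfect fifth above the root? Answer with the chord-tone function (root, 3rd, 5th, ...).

G♯7b9 (G♯ dominant seventh flat nine): G♯-B♯-D♯-F♯-A.
The root is G♯. A perfect fifth above G♯ is D♯.
D♯ is the chord's 5th.

5th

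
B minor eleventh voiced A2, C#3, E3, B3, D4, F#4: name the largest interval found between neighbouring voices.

Adjacent intervals: A2→C#3 = major third; C#3→E3 = minor third; E3→B3 = perfect fifth; B3→D4 = minor third; D4→F#4 = major third.
The largest is E3 to B3, a perfect fifth (7 semitones).

perfect fifth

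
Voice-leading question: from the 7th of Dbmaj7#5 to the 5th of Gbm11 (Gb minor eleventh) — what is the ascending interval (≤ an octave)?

Dbmaj7#5 has C as its 7th, and Gbm11 (Gb minor eleventh) has Db as its 5th.
From C to Db: 1 semitone over a second = minor.

minor second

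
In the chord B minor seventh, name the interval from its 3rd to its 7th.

P5

The chord tones of B minor seventh are B D F# A.
That puts D below A.
Counting 5 letters and 7 half steps from D gives a perfect fifth.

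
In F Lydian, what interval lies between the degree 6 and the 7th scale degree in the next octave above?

major ninth

The scale runs F G A B C D E.
So we need the interval from D up to E.
Counting 9 letters and 14 half steps from D gives a major ninth.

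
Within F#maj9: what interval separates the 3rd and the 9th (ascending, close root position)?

F#maj9: F#, A#, C#, E#, G#.
That puts A# below G#.
A# up to G# is 10 semitones, a half step narrower than a major seventh, so the interval is minor.

minor seventh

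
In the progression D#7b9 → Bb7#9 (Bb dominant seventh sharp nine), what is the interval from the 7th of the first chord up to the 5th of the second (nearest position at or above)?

D#7b9 has C# as its 7th, and Bb7#9 (Bb dominant seventh sharp nine) has F as its 5th.
C# up to F is 4 semitones, a half step narrower than a perfect fourth, so the interval is diminished.

d4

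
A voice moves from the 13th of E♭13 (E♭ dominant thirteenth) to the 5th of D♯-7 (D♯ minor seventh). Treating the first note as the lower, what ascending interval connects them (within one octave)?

E♭13 (E♭ dominant thirteenth) has C as its 13th, and D♯-7 (D♯ minor seventh) has A♯ as its 5th.
C up to A♯ is 10 semitones, a half step wider than a major sixth, so the interval is augmented.

augmented sixth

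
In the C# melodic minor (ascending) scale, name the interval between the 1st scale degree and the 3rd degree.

minor third

C# melodic minor: C# D# E F# G# A# B#.
So we need the interval from C# up to E.
From C# to E: 3 semitones over a third = minor.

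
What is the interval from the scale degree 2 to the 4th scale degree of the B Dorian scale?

minor third

B dorian: B C# D E F# G# A.
The scale degree 2 is C# and the 4th scale degree is E.
3 letter names make it a third; at 3 semitones (a half step narrower than major) the quality is minor.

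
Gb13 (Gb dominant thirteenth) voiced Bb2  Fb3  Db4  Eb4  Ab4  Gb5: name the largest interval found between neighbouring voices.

minor seventh

Adjacent intervals: Bb2→Fb3 = diminished fifth; Fb3→Db4 = major sixth; Db4→Eb4 = major second; Eb4→Ab4 = perfect fourth; Ab4→Gb5 = minor seventh.
The largest is Ab4 to Gb5, a minor seventh (10 semitones).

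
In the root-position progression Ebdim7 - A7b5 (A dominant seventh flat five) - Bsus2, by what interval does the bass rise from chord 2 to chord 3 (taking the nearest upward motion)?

The roots are A and B.
Counting 2 letters and 2 half steps from A gives a major second.

major second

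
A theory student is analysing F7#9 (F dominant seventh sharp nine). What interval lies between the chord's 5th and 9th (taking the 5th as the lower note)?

The chord tones of F7#9 (F dominant seventh sharp nine) are F A C Eb G#.
The 5th is C and the 9th is G#.
C up to G# is 8 semitones, a half step wider than a perfect fifth, so the interval is augmented.

augmented fifth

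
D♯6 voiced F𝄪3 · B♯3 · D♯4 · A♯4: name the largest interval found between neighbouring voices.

Adjacent intervals: F𝄪3→B♯3 = perfect fourth; B♯3→D♯4 = minor third; D♯4→A♯4 = perfect fifth.
The largest is D♯4 to A♯4, a perfect fifth (7 semitones).

perfect fifth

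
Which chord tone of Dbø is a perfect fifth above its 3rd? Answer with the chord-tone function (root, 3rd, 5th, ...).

Dbm7b5: Db-Fb-Abb-Cb.
The 3rd is Fb. A perfect fifth above Fb is Cb.
Cb is the chord's 7th.

7th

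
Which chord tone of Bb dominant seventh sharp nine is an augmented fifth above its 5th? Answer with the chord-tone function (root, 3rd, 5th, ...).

Spelling the chord: Bb-D-F-Ab-C#.
The 5th is F. An augmented fifth above F is C#.
C# is the chord's 9th.

9th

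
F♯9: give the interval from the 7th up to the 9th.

major third

F♯9 (F♯ dominant ninth): F♯, A♯, C♯, E, G♯.
That puts E below G♯.
E up to G♯ spans 3 letter names and 4 semitones — a major third.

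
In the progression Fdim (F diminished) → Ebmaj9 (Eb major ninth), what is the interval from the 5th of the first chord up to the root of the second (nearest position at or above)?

major 3rd

Fdim (F diminished) has Cb as its 5th, and Ebmaj9 (Eb major ninth) has Eb as its root.
Cb up to Eb spans 3 letter names and 4 semitones — a major third.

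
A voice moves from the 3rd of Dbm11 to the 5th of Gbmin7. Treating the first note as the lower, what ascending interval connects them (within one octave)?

Dbm11 has Fb as its 3rd, and Gbmin7 has Db as its 5th.
Fb up to Db spans 6 letter names and 9 semitones — a major sixth.

M6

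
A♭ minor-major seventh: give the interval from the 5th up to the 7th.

M3

A♭ minor-major seventh is spelled A♭–C♭–E♭–G.
The 5th is E♭ and the 7th is G.
Counting 3 letters and 4 half steps from E♭ gives a major third.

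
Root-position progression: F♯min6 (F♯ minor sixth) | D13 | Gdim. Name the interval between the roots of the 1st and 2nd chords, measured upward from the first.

minor 6th

The roots are F♯ and D.
F♯ up to D is 8 semitones, a half step narrower than a major sixth, so the interval is minor.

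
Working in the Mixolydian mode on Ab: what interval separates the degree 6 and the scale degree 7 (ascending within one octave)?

minor second

The scale runs Ab Bb C Db Eb F Gb.
That puts F below Gb.
F up to Gb is 1 semitone, a half step narrower than a major second, so the interval is minor.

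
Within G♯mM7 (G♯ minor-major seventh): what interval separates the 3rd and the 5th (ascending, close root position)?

major 3rd

Spelling the chord: G♯–B–D♯–F𝄪.
That puts B below D♯.
B up to D♯ spans 3 letter names and 4 semitones — a major third.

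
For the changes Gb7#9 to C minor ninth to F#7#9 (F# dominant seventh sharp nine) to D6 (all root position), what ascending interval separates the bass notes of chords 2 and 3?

The roots are C and F#.
From C to F#: 6 semitones over a fourth = augmented.

augmented fourth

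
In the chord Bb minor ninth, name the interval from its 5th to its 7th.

Bbm9: Bb–Db–F–Ab–C.
So we need the interval from F up to Ab.
From F to Ab: 3 semitones over a third = minor.

minor third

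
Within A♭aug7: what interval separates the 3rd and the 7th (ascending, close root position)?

A♭aug7 (A♭ augmented seventh): A♭-C-E-G♭.
That puts C below G♭.
From C to G♭: 6 semitones over a fifth = diminished.

diminished fifth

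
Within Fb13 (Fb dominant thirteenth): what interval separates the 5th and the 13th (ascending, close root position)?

major ninth

The chord tones of Fb dominant thirteenth are Fb-Ab-Cb-Ebb-Gb-Db.
That puts Cb below Db.
Cb up to Db spans 9 letter names and 14 semitones — a major ninth.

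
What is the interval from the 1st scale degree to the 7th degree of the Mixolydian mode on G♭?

Spelling the Mixolydian mode on G♭: G♭ A♭ B♭ C♭ D♭ E♭ F♭.
The 1st scale degree is G♭ and the scale degree 7 is F♭.
7 letter names make it a seventh; at 10 semitones (a half step narrower than major) the quality is minor.

minor seventh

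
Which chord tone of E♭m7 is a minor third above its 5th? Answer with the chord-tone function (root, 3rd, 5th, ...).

E♭ minor seventh: E♭-G♭-B♭-D♭.
The 5th is B♭. A minor third above B♭ is D♭.
D♭ is the chord's 7th.

7th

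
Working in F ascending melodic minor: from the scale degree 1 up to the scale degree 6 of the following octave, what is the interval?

The scale runs F G Ab Bb C D E.
Scale degree 1 = F; degree 6 (up an octave) = D.
Counting 13 letters and 21 half steps from F gives a major thirteenth.

major 13th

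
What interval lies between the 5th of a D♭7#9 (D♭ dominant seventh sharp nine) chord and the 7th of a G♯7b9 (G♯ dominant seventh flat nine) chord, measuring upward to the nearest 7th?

augmented sixth

D♭7#9 (D♭ dominant seventh sharp nine) has A♭ as its 5th, and G♯7b9 (G♯ dominant seventh flat nine) has F♯ as its 7th.
A♭ up to F♯ is 10 semitones, a half step wider than a major sixth, so the interval is augmented.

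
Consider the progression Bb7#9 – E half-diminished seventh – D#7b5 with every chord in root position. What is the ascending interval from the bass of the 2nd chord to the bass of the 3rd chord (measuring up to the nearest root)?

major seventh

The roots are E and D#.
From E to D# is 11 semitones, exactly the major seventh.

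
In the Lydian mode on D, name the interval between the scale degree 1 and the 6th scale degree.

Spelling the Lydian mode on D: D E F# G# A B C#.
That puts D below B.
D up to B spans 6 letter names and 9 semitones — a major sixth.

major sixth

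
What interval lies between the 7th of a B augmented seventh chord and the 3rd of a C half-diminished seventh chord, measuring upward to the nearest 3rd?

diminished 5th

The 7th of B augmented seventh is A; the 3rd of C half-diminished seventh is Eb.
A up to Eb is 6 semitones, a half step narrower than a perfect fifth, so the interval is diminished.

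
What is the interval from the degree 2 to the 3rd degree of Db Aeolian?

Spelling Db Aeolian: Db Eb Fb Gb Ab Bbb Cb.
So we need the interval from Eb up to Fb.
Eb up to Fb is 1 semitone, a half step narrower than a major second, so the interval is minor.

minor second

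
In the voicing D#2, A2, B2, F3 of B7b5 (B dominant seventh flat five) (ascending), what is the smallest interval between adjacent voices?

Adjacent intervals: D#2→A2 = diminished fifth; A2→B2 = major second; B2→F3 = diminished fifth.
The smallest is A2 to B2, a major second (2 semitones).

major second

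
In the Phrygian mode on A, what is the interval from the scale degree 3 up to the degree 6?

The scale runs A Bb C D E F G.
That puts C below F.
C up to F spans 4 letter names and 5 semitones — a perfect fourth.

P4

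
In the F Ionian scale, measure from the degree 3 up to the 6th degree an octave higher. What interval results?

perfect 11th

Spelling the F Ionian scale: F G A B♭ C D E.
That puts A below D.
A up to D spans 11 letter names and 17 semitones — a perfect eleventh.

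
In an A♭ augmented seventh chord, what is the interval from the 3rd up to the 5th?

A♭7#5: A♭–C–E–G♭.
That puts C below E.
Counting 3 letters and 4 half steps from C gives a major third.

major third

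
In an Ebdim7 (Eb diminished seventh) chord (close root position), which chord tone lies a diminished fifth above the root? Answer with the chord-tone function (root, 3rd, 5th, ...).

Spelling the chord: Eb Gb Bbb Dbb.
The root is Eb. A diminished fifth above Eb is Bbb.
Bbb is the chord's 5th.

5th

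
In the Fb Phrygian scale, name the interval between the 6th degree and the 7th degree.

M2

Fb phrygian: Fb Gbb Abb Bbb Cb Dbb Ebb.
So we need the interval from Dbb up to Ebb.
Counting 2 letters and 2 half steps from Dbb gives a major second.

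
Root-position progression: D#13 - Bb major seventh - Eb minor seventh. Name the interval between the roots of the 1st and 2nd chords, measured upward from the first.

d6

The roots are D# and Bb.
6 letter names make it a sixth; at 7 semitones (a whole step narrower than major) the quality is diminished.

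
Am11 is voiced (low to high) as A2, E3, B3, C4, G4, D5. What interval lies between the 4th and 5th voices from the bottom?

Those voices are C4 and G4.
Counting 5 letters and 7 half steps from C gives a perfect fifth.

perfect 5th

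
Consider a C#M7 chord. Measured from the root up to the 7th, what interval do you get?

C#Δ7 is spelled C#-E#-G#-B#.
Root = C#; 7th = B#.
C# up to B# spans 7 letter names and 11 semitones — a major seventh.

major seventh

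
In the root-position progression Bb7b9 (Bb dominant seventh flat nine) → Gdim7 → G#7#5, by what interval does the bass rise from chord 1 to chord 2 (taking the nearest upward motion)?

major sixth

The roots are Bb and G.
Counting 6 letters and 9 half steps from Bb gives a major sixth.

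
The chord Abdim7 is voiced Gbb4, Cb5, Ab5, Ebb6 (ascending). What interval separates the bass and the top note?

major thirteenth

The outer voices are Gbb4 and Ebb6.
Gbb up to Ebb spans 13 letter names and 21 semitones — a major thirteenth.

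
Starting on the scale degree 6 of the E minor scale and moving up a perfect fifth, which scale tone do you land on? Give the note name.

G

The scale is E F# G A B C D.
The scale degree 6 is C; a perfect fifth above that is G — scale degree 3.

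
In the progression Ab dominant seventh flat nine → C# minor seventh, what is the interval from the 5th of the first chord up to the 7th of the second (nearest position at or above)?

The 5th of Ab dominant seventh flat nine is Eb; the 7th of C# minor seventh is B.
From Eb to B: 8 semitones over a fifth = augmented.

augmented 5th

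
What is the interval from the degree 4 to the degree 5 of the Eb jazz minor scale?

Eb melodic minor: Eb F Gb Ab Bb C D.
That puts Ab below Bb.
Counting 2 letters and 2 half steps from Ab gives a major second.

M2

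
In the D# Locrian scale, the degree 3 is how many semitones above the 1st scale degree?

3

The scale is D# E F# G# A B C#.
D# up to F# is a minor third — 3 semitones.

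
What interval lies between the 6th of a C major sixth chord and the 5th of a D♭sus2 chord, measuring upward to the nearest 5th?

diminished octave

The 6th of C major sixth is A; the 5th of D♭sus2 is A♭.
From A to A♭: 11 semitones over an octave = diminished.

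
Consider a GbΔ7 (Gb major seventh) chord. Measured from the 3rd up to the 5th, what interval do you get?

minor third

Spelling the chord: Gb, Bb, Db, F.
So we need the interval from Bb up to Db.
From Bb to Db: 3 semitones over a third = minor.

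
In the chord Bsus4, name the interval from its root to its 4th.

Spelling the chord: B E F#.
Root = B; 4th = E.
Counting 4 letters and 5 half steps from B gives a perfect fourth.

perfect fourth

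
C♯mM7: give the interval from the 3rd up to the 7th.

Spelling the chord: C♯–E–G♯–B♯.
That puts E below B♯.
E up to B♯ is 8 semitones, a half step wider than a perfect fifth, so the interval is augmented.

augmented fifth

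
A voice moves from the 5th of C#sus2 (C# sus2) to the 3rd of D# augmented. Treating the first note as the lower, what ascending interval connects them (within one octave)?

The 5th of C#sus2 (C# sus2) is G#; the 3rd of D# augmented is F##.
G# up to F## spans 7 letter names and 11 semitones — a major seventh.

major seventh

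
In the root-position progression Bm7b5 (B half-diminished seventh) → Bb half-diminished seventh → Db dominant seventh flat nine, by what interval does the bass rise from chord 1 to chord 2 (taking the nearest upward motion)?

The roots are B and Bb.
From B to Bb: 11 semitones over an octave = diminished.

diminished 8th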